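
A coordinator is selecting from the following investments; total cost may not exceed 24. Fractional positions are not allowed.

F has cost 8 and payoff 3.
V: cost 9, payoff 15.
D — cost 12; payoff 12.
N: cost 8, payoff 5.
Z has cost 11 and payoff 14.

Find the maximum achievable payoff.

29

Allowing fractional choices, the relaxed optimum would be about 33.0, but investments are indivisible.
V + D: cost 9 + 12 = 21 ≤ 24, payoff 15 + 12 = 27.
V + Z: cost 9 + 11 = 20 ≤ 24, payoff 15 + 14 = 29.
D + Z: cost 12 + 11 = 23 ≤ 24, payoff 12 + 14 = 26.
Best is V and Z with total payoff 29.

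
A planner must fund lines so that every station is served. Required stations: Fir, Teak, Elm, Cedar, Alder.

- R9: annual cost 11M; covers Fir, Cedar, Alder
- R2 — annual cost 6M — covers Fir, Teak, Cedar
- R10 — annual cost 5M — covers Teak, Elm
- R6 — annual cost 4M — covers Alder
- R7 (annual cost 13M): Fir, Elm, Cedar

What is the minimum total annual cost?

15

This is an integer covering problem.
Choose R2, R10, and R6: together they cover Fir, Teak, Elm, Cedar, Alder — every station.
Total annual cost: 6 + 5 + 4 = 15.
No cover costs less than 15.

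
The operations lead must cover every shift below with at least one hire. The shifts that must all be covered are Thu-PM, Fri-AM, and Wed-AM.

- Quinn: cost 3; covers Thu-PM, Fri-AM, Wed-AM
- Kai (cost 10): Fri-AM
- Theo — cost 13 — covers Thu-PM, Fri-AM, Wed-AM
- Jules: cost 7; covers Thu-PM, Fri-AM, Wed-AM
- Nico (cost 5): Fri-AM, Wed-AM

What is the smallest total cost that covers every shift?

3

Quinn alone covers Thu-PM, Fri-AM, Wed-AM — every shift.
Total cost: 3.
No cover costs less than 3.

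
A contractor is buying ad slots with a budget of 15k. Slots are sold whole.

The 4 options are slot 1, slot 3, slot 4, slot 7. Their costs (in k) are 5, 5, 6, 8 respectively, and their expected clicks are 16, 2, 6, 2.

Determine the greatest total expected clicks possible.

Take slot 1 and slot 4: cost 5 + 6 = 11 ≤ 15, expected clicks 16 + 6 = 22.
No other feasible combination does better.

22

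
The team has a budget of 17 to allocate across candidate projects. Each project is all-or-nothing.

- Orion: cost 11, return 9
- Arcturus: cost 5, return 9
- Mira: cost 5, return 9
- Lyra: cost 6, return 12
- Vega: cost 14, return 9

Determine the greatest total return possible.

30

Take Arcturus, Mira, and Lyra: cost 5 + 5 + 6 = 16 ≤ 17, return 9 + 9 + 12 = 30.
No other feasible combination does better.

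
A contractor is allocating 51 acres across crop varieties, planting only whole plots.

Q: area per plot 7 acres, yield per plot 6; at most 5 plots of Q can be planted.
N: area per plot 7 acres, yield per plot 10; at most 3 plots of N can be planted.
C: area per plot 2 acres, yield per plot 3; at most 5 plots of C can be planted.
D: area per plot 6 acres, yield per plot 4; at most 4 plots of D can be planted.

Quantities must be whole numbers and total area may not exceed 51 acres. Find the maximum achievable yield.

61

This is a bounded integer knapsack.
C has the best ratio (3/2); taking only C gives at most 5×3 = 15 (stopped by the supply cap of 5).
Mixing does better — 2×Q, 3×N, 5×C, and 1×D: area 51 ≤ 51, yield 2·6 + 3·10 + 5·3 + 1·4 = 61.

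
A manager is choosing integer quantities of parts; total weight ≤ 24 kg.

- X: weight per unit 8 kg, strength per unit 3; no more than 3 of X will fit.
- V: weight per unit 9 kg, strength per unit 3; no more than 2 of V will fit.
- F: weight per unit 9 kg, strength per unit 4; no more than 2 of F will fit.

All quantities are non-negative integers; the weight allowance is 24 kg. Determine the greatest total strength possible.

2×F: weight 18 ≤ 24, strength 2·4 = 8.
3×X: weight 24 ≤ 24, strength 3·3 = 9.
Best is 9.

9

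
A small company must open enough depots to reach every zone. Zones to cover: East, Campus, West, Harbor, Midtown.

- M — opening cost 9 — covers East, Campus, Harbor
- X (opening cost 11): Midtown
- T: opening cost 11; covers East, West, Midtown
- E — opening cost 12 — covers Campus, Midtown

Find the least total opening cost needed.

Choose M and T: together they cover East, Campus, West, Harbor, Midtown — every zone.
Total opening cost: 9 + 11 = 20.
No cover costs less than 20.

20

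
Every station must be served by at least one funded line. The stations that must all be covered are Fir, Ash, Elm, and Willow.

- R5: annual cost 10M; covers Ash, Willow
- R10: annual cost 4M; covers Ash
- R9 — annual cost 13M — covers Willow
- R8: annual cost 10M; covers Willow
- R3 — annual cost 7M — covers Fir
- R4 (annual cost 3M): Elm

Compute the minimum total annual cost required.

The greedy cost-per-new-station heuristic would pick R4, R10, R3, and R5 for 24, but a cheaper cover exists.
Choose R5, R3, and R4: together they cover Fir, Ash, Elm, Willow — every station.
Total annual cost: 10 + 7 + 3 = 20.
No cover costs less than 20.

20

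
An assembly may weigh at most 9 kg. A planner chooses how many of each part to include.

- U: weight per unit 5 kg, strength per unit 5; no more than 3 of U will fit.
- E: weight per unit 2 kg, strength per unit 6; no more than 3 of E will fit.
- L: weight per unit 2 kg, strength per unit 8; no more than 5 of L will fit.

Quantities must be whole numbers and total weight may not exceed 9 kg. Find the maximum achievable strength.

32

Take 4×L: weight 8 ≤ 9, strength 4·8 = 32.
No other integer combination yields more.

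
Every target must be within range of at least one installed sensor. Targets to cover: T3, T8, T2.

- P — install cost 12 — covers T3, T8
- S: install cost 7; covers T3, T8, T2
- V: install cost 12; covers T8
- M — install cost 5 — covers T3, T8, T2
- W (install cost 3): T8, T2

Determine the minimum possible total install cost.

5

The greedy cost-per-new-target heuristic would pick W and M for 8, but a cheaper cover exists.
M alone covers T3, T8, T2 — every target.
Total install cost: 5.
No cover costs less than 5.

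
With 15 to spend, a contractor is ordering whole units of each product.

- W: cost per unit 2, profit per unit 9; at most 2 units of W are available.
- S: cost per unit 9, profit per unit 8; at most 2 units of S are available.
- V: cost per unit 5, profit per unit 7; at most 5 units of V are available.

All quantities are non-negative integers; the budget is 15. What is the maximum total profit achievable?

This is a bounded integer knapsack.
Take 2×W and 2×V: cost 14 ≤ 15, profit 2·9 + 2·7 = 32.
W has the best ratio (9/2) and is taken to its limit of 2; remaining capacity is filled optimally with the others.

32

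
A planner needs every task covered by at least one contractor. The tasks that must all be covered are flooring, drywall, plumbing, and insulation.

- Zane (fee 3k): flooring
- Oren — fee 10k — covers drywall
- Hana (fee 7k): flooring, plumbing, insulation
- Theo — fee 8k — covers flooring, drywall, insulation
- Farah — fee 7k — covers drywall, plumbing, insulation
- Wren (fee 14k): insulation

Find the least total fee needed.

Choose Zane and Farah: together they cover flooring, drywall, plumbing, insulation — every task.
Total fee: 3 + 7 = 10.

10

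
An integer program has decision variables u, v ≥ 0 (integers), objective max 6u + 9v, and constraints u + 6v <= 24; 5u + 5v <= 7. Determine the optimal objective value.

The continuous relaxation peaks at (0, 1.4) with value 12.60; rounding to a feasible lattice point costs some objective.
(u,v)=(0,1): 1·0+6·1=6≤24, 5·0+5·1=5≤7, objective 9.
(u,v)=(1,0): 1·1+6·0=1≤24, 5·1+5·0=5≤7, objective 6.
(u,v)=(0,0): 1·0+6·0=0≤24, 5·0+5·0=0≤7, objective 0.
No feasible integer point exceeds 9.

9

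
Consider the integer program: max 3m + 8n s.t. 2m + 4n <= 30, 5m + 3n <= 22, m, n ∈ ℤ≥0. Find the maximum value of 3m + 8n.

Relaxing integrality, the LP optimum is 58.67 at (m,n) = (0, 7.33), which is not an integer point.
(m,n)=(0,7): 2·0+4·7=28≤30, 5·0+3·7=21≤22, objective 56.
(m,n)=(0,6): 2·0+4·6=24≤30, 5·0+3·6=18≤22, objective 48.
No feasible integer point exceeds 56.

56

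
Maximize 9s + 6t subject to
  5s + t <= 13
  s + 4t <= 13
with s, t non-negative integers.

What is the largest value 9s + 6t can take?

30

Relaxing integrality, the LP optimum is 34.89 at (s,t) = (2.05, 2.74), which is not an integer point.
(s,t)=(2,2): 5·2+1·2=12≤13, 1·2+4·2=10≤13, objective 30.
(s,t)=(1,3): 5·1+1·3=8≤13, 1·1+4·3=13≤13, objective 27.
(s,t)=(2,1): 5·2+1·1=11≤13, 1·2+4·1=6≤13, objective 24.
(s,t)=(1,2): 5·1+1·2=7≤13, 1·1+4·2=9≤13, objective 21.
No feasible integer point exceeds 30.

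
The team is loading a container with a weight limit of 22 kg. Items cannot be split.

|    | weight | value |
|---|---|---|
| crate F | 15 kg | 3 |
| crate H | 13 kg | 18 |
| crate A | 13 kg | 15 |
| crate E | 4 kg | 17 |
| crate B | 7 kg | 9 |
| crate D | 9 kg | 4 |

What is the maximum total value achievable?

This is an integer program with binary decision variables.
Allowing fractional choices, the relaxed optimum would be about 41.4, but items are indivisible.
crate A + crate E: weight 13 + 4 = 17 ≤ 22, value 15 + 17 = 32.
crate H + crate E: weight 13 + 4 = 17 ≤ 22, value 18 + 17 = 35.
crate E + crate B + crate D: weight 4 + 7 + 9 = 20 ≤ 22, value 17 + 9 + 4 = 30.
Best is crate H and crate E with total value 35.

35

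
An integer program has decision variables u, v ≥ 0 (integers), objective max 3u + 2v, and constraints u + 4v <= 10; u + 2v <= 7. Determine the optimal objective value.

21

(u,v)=(7,0): 1·7+4·0=7≤10, 1·7+2·0=7≤7, objective 21.
(u,v)=(6,0): 1·6+4·0=6≤10, 1·6+2·0=6≤7, objective 18.
No feasible integer point exceeds 21.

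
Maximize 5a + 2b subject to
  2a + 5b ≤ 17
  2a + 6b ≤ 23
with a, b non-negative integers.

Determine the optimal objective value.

40

Relaxing integrality, the LP optimum is 42.50 at (a,b) = (8.5, 0), which is not an integer point.
(a,b)=(8,0): 2·8+5·0=16≤17, 2·8+6·0=16≤23, objective 40.
(a,b)=(7,0): 2·7+5·0=14≤17, 2·7+6·0=14≤23, objective 35.
Maximum is 40 at (a,b)=(8,0).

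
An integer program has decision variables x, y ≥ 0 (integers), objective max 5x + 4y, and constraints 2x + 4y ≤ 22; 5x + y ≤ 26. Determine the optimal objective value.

Relaxing integrality, the LP optimum is 35.67 at (x,y) = (4.56, 3.22), which is not an integer point.
(x,y)=(4,3) is feasible, giving 32.
(x,y)=(3,4) is feasible, giving 31.
No feasible integer point exceeds 32.

32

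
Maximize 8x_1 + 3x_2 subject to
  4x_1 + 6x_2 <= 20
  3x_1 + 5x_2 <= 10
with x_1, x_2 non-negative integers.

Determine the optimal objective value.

24

Relaxing integrality, the LP optimum is 26.67 at (x_1,x_2) = (3.33, 0), which is not an integer point.
(x_1,x_2)=(3,0) is feasible, giving 24.
(x_1,x_2)=(2,0) is feasible, giving 16.
The best lattice point is (3,0), giving 24.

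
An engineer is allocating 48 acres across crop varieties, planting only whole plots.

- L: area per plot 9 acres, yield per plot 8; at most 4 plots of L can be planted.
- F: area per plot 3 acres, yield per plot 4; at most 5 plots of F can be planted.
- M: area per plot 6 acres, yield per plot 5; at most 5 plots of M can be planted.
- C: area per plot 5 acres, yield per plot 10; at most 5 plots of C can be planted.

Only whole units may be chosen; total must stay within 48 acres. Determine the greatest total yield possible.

This is a bounded integer knapsack.
C has the best ratio (10/5); taking only C gives at most 5×10 = 50 (stopped by the supply cap of 5).
Mixing does better — 5×F, 1×M, and 5×C: area 46 ≤ 48, yield 5·4 + 1·5 + 5·10 = 75.

75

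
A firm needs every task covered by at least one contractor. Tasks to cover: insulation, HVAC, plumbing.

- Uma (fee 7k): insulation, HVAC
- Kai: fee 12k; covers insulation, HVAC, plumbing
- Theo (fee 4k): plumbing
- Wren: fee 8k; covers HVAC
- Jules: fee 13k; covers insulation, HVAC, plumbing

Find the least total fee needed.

11

This is an integer covering problem.
Choose Uma and Theo: together they cover insulation, HVAC, plumbing — every task.
Total fee: 7 + 4 = 11.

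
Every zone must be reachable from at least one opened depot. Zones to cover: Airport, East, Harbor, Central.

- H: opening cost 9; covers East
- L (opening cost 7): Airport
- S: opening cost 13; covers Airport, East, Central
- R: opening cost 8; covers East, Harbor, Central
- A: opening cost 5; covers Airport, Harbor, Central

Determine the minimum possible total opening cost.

Choose R and A: together they cover Airport, East, Harbor, Central — every zone.
Total opening cost: 8 + 5 = 13.

13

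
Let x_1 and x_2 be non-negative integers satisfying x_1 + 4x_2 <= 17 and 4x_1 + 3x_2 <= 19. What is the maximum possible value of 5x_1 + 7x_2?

Relaxing integrality, the LP optimum is 36.00 at (x_1,x_2) = (1.92, 3.77), which is not an integer point.
(x_1,x_2)=(1,4): 1·1+4·4=17≤17, 4·1+3·4=16≤19, objective 33.
(x_1,x_2)=(2,3): 1·2+4·3=14≤17, 4·2+3·3=17≤19, objective 31.
(x_1,x_2)=(0,4): 1·0+4·4=16≤17, 4·0+3·4=12≤19, objective 28.
The best lattice point is (1,4), giving 33.

33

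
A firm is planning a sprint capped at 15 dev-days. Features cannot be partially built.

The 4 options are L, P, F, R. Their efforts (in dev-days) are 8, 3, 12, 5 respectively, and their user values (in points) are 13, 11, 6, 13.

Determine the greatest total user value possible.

Allowing fractional choices, the relaxed optimum would be about 35.4, but features are indivisible.
P + R: effort 3 + 5 = 8 ≤ 15, user value 11 + 13 = 24.
L + P: effort 8 + 3 = 11 ≤ 15, user value 13 + 11 = 24.
L + R: effort 8 + 5 = 13 ≤ 15, user value 13 + 13 = 26.
Best is L and R with total user value 26.

26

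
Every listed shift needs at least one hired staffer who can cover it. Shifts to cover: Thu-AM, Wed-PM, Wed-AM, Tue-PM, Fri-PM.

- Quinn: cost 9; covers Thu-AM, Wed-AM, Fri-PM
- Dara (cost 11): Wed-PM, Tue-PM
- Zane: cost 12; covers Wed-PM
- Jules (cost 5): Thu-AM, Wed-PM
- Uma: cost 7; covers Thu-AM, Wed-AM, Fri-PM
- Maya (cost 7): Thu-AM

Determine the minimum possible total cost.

This is an integer covering problem.
The greedy cost-per-new-shift heuristic would pick Uma, Jules, and Dara for 23, but a cheaper cover exists.
Choose Dara and Uma: together they cover Thu-AM, Wed-PM, Wed-AM, Tue-PM, Fri-PM — every shift.
Total cost: 11 + 7 = 18.
No cover costs less than 18.

18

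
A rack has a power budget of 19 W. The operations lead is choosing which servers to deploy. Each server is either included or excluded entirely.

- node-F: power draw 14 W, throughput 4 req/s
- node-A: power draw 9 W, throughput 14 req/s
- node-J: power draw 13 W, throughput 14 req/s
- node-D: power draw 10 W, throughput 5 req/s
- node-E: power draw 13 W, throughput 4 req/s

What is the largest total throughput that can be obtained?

Treat it as a binary knapsack problem.
Take node-A and node-D: power draw 9 + 10 = 19 ≤ 19, throughput 14 + 5 = 19.
No other feasible combination does better.

19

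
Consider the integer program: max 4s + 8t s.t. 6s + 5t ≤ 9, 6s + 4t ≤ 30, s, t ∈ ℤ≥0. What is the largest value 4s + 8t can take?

The continuous relaxation peaks at (0, 1.8) with value 14.40; rounding to a feasible lattice point costs some objective.
(s,t)=(0,1): 6·0+5·1=5≤9, 6·0+4·1=4≤30, objective 8.
(s,t)=(1,0): 6·1+5·0=6≤9, 6·1+4·0=6≤30, objective 4.
(s,t)=(0,0): 6·0+5·0=0≤9, 6·0+4·0=0≤30, objective 0.
No feasible integer point exceeds 8.

8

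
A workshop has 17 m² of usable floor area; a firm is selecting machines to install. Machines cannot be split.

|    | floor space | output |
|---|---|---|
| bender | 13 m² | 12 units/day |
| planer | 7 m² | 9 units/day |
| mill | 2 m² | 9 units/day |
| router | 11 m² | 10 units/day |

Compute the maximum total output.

21

Treat it as a binary knapsack problem.
Take bender and mill: floor space 13 + 2 = 15 ≤ 17, output 12 + 9 = 21.
No other feasible combination does better.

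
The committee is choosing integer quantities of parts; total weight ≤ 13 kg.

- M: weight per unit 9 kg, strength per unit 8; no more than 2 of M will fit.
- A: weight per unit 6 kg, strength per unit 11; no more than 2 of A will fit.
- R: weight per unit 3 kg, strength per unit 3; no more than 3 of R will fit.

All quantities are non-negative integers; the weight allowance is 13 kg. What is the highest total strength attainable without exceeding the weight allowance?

22

A has the best ratio (11/6); taking only A gives at most 2×11 = 22 (stopped by the weight limit).
Optimal: 2×A: weight 12 ≤ 13, strength 2·11 = 22.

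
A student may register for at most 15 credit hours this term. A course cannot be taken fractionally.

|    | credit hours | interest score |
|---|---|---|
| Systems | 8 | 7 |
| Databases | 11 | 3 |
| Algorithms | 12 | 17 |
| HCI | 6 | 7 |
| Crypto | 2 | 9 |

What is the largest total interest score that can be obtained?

26

Allowing fractional choices, the relaxed optimum would be about 27.2, but courses are indivisible.
Algorithms: credit hours 12 ≤ 15, interest score 17.
Algorithms + Crypto: credit hours 12 + 2 = 14 ≤ 15, interest score 17 + 9 = 26.
Best is Algorithms and Crypto with total interest score 26.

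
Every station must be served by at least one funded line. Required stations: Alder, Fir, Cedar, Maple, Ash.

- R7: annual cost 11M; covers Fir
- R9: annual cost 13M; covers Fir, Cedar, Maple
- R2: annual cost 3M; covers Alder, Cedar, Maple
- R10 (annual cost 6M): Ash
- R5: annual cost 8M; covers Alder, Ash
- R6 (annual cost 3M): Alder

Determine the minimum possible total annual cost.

20

This is a weighted set-cover instance.
Choose R7, R2, and R10: together they cover Alder, Fir, Cedar, Maple, Ash — every station.
Total annual cost: 11 + 3 + 6 = 20.
No cover costs less than 20.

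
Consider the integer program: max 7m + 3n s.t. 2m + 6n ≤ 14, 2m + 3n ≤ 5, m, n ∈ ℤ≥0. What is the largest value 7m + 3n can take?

14

Relaxing integrality, the LP optimum is 17.50 at (m,n) = (2.5, 0), which is not an integer point.
(m,n)=(2,0): 2·2+6·0=4≤14, 2·2+3·0=4≤5, objective 14.
(m,n)=(1,1): 2·1+6·1=8≤14, 2·1+3·1=5≤5, objective 10.
(m,n)=(1,0): 2·1+6·0=2≤14, 2·1+3·0=2≤5, objective 7.
No feasible integer point exceeds 14.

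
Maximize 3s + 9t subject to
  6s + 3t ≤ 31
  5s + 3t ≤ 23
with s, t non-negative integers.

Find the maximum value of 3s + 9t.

(s,t)=(0,7) is feasible, giving 63.
(s,t)=(1,6) is feasible, giving 57.
(s,t)=(0,6) is feasible, giving 54.
Maximum is 63 at (s,t)=(0,7).

63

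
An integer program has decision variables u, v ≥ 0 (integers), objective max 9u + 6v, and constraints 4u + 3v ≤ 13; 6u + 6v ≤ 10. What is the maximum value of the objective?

9

The continuous relaxation peaks at (1.67, 0) with value 15.00; rounding to a feasible lattice point costs some objective.
(u,v)=(1,0): 4·1+3·0=4≤13, 6·1+6·0=6≤10, objective 9.
(u,v)=(0,1): 4·0+3·1=3≤13, 6·0+6·1=6≤10, objective 6.
(u,v)=(0,0): 4·0+3·0=0≤13, 6·0+6·0=0≤10, objective 0.
The best lattice point is (1,0), giving 9.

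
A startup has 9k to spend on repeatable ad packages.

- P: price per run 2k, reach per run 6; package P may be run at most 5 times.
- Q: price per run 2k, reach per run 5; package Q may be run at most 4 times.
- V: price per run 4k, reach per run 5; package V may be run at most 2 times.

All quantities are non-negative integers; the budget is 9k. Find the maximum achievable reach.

24

P has the best ratio (6/2); taking only P gives at most 4×6 = 24 (stopped by the price limit).
Optimal: 4×P: price 8 ≤ 9, reach 4·6 = 24.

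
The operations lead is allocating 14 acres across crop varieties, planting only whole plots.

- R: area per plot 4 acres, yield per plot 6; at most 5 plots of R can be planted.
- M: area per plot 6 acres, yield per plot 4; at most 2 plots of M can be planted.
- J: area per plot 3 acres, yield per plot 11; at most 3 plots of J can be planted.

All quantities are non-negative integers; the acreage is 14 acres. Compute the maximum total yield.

39

J has the best ratio (11/3); taking only J gives at most 3×11 = 33 (stopped by the supply cap of 3).
Mixing does better — 1×R and 3×J: area 13 ≤ 14, yield 1·6 + 3·11 = 39.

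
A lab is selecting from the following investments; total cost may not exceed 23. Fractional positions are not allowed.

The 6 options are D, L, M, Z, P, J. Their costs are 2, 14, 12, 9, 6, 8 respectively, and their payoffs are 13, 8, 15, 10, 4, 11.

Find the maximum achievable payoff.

This is a 0-1 knapsack instance.
D + Z + J: cost 2 + 9 + 8 = 19 ≤ 23, payoff 13 + 10 + 11 = 34.
D + M + J: cost 2 + 12 + 8 = 22 ≤ 23, payoff 13 + 15 + 11 = 39.
D + M + Z: cost 2 + 12 + 9 = 23 ≤ 23, payoff 13 + 15 + 10 = 38.
Best is D, M, and J with total payoff 39.

39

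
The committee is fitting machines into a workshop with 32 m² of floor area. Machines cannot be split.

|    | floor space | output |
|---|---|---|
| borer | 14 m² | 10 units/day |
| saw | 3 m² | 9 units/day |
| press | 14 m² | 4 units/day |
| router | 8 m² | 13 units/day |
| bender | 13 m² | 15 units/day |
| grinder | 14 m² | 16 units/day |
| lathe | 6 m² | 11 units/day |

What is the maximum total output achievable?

49

Allowing fractional choices, the relaxed optimum would be about 50.3, but machines are indivisible.
borer + saw + router + lathe: floor space 14 + 3 + 8 + 6 = 31 ≤ 32, output 10 + 9 + 13 + 11 = 43.
saw + router + grinder + lathe: floor space 3 + 8 + 14 + 6 = 31 ≤ 32, output 9 + 13 + 16 + 11 = 49.
saw + router + bender + lathe: floor space 3 + 8 + 13 + 6 = 30 ≤ 32, output 9 + 13 + 15 + 11 = 48.
Best is saw, router, grinder, and lathe with total output 49.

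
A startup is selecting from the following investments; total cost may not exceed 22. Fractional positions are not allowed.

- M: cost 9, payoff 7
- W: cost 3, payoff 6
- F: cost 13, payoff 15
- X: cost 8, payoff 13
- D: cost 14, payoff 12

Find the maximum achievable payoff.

This is an integer program with binary decision variables.
Allowing fractional choices, the relaxed optimum would be about 31.7, but investments are indivisible.
M + W + X: cost 9 + 3 + 8 = 20 ≤ 22, payoff 7 + 6 + 13 = 26.
X + D: cost 8 + 14 = 22 ≤ 22, payoff 13 + 12 = 25.
F + X: cost 13 + 8 = 21 ≤ 22, payoff 15 + 13 = 28.
Best is F and X with total payoff 28.

28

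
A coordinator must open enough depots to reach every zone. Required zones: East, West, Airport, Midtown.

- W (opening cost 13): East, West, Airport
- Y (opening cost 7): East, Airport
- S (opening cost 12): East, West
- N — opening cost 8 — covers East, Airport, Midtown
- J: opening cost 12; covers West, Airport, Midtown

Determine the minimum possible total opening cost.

The greedy cost-per-new-zone heuristic would pick N and S for 20, but a cheaper cover exists.
Choose Y and J: together they cover East, West, Airport, Midtown — every zone.
Total opening cost: 7 + 12 = 19.
No cover costs less than 19.

19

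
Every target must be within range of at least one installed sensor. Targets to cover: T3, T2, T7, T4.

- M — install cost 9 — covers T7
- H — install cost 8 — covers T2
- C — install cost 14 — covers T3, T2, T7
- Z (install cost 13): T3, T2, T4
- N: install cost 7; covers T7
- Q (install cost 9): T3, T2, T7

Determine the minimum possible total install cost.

20

The greedy cost-per-new-target heuristic would pick Q and Z for 22, but a cheaper cover exists.
Choose Z and N: together they cover T3, T2, T7, T4 — every target.
Total install cost: 13 + 7 = 20.
No cover costs less than 20.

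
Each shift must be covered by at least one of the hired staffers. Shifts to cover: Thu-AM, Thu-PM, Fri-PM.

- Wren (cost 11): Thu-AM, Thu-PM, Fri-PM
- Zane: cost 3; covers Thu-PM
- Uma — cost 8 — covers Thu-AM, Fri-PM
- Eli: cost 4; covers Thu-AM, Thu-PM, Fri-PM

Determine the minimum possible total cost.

Eli alone covers Thu-AM, Thu-PM, Fri-PM — every shift.
Total cost: 4.

4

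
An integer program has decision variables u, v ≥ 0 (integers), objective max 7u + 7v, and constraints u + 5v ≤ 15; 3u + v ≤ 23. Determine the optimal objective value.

56

The continuous relaxation peaks at (7.14, 1.57) with value 61.00; rounding to a feasible lattice point costs some objective.
(u,v)=(7,1) is feasible, giving 56.
(u,v)=(6,1) is feasible, giving 49.
(u,v)=(7,0) is feasible, giving 49.
Maximum is 56 at (u,v)=(7,1).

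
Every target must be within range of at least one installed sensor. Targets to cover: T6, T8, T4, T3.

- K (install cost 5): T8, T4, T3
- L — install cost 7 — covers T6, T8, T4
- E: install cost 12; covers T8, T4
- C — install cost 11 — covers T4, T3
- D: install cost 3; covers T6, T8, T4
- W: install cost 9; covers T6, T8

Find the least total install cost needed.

8

Choose K and D: together they cover T6, T8, T4, T3 — every target.
Total install cost: 5 + 3 = 8.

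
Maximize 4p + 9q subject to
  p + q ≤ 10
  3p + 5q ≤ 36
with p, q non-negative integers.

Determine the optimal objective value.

The continuous relaxation peaks at (0, 7.2) with value 64.80; rounding to a feasible lattice point costs some objective.
(p,q)=(0,7): 1·0+1·7=7≤10, 3·0+5·7=35≤36, objective 63.
(p,q)=(1,6): 1·1+1·6=7≤10, 3·1+5·6=33≤36, objective 58.
(p,q)=(0,6): 1·0+1·6=6≤10, 3·0+5·6=30≤36, objective 54.
The best lattice point is (0,7), giving 63.

63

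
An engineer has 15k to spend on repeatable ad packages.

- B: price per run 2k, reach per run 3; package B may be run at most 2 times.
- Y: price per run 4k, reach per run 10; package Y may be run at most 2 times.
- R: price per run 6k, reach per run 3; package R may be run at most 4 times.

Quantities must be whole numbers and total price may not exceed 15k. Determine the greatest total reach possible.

26

2×Y and 1×R: price 14 ≤ 15, reach 2·10 + 1·3 = 23.
2×B and 2×Y: price 12 ≤ 15, reach 2·3 + 2·10 = 26.
Best is 26.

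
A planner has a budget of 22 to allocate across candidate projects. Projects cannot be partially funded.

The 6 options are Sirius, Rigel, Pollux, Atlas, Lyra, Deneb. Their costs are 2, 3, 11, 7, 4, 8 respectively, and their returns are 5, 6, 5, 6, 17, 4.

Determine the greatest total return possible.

Sirius + Rigel + Pollux + Lyra: cost 2 + 3 + 11 + 4 = 20 ≤ 22, return 5 + 6 + 5 + 17 = 33.
Sirius + Rigel + Atlas + Lyra: cost 2 + 3 + 7 + 4 = 16 ≤ 22, return 5 + 6 + 6 + 17 = 34.
Best is Sirius, Rigel, Atlas, and Lyra with total return 34.

34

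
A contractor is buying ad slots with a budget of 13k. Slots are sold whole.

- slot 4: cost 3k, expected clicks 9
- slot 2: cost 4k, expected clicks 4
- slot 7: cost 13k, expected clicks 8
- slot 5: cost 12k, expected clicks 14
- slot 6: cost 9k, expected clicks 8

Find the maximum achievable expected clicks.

slot 4 + slot 6: cost 3 + 9 = 12 ≤ 13, expected clicks 9 + 8 = 17.
slot 5: cost 12 ≤ 13, expected clicks 14.
slot 4 + slot 2: cost 3 + 4 = 7 ≤ 13, expected clicks 9 + 4 = 13.
Best is slot 4 and slot 6 with total expected clicks 17.

17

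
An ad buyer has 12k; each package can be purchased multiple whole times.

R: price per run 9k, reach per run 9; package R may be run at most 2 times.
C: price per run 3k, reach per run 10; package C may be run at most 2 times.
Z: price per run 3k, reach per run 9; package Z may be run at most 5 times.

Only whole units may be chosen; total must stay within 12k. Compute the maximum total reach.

This is a bounded integer knapsack.
Take 2×C and 2×Z: price 12 ≤ 12, reach 2·10 + 2·9 = 38.
C has the best ratio (10/3) and is taken to its limit of 2; remaining capacity is filled optimally with the others.

38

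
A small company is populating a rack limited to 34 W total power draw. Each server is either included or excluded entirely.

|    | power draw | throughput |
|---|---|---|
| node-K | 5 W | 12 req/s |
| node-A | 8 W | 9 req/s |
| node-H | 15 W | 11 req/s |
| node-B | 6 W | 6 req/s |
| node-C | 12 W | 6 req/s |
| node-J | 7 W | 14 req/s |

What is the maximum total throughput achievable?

43

Take node-K, node-H, node-B, and node-J: power draw 5 + 15 + 6 + 7 = 33 ≤ 34, throughput 12 + 11 + 6 + 14 = 43.
No other feasible combination does better.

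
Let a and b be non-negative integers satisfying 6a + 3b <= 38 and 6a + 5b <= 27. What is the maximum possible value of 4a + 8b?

(a,b)=(0,5) is feasible, giving 40.
(a,b)=(1,4) is feasible, giving 36.
(a,b)=(0,4) is feasible, giving 32.
No feasible integer point exceeds 40.

40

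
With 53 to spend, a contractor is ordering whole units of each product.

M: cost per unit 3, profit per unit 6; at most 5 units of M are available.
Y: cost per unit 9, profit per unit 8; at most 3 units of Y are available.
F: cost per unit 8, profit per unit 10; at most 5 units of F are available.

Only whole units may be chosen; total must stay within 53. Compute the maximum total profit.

This is a bounded integer knapsack.
M has the best ratio (6/3); taking only M gives at most 5×6 = 30 (stopped by the supply cap of 5).
Mixing does better — 4×M and 5×F: cost 52 ≤ 53, profit 4·6 + 5·10 = 74.

74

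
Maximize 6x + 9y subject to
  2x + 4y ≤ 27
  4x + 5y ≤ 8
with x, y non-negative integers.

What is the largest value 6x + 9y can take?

12

The continuous relaxation peaks at (0, 1.6) with value 14.40; rounding to a feasible lattice point costs some objective.
(x,y)=(2,0): 2·2+4·0=4≤27, 4·2+5·0=8≤8, objective 12.
(x,y)=(0,1): 2·0+4·1=4≤27, 4·0+5·1=5≤8, objective 9.
(x,y)=(1,0): 2·1+4·0=2≤27, 4·1+5·0=4≤8, objective 6.
(x,y)=(0,0): 2·0+4·0=0≤27, 4·0+5·0=0≤8, objective 0.
Maximum is 12 at (x,y)=(2,0).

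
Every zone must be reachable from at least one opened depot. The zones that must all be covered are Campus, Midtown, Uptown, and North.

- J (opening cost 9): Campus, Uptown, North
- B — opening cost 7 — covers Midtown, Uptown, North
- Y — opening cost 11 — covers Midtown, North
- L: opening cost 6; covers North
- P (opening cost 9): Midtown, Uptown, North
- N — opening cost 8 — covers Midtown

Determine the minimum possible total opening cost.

16

Choose J and B: together they cover Campus, Midtown, Uptown, North — every zone.
Total opening cost: 9 + 7 = 16.
No cover costs less than 16.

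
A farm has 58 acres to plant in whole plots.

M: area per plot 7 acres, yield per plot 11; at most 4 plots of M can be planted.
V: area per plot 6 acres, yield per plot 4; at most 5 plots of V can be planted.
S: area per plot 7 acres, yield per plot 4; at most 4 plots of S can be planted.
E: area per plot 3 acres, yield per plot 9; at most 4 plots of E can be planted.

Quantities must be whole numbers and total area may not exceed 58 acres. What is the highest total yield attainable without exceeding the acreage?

92

Take 4×M, 3×V, and 4×E: area 58 ≤ 58, yield 4·11 + 3·4 + 4·9 = 92.
E has the best ratio (9/3) and is taken to its limit of 4; remaining capacity is filled optimally with the others.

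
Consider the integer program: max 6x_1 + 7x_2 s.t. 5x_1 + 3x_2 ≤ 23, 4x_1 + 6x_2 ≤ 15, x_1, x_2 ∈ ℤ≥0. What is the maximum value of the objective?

(x_1,x_2)=(2,1): 5·2+3·1=13≤23, 4·2+6·1=14≤15, objective 19.
(x_1,x_2)=(3,0): 5·3+3·0=15≤23, 4·3+6·0=12≤15, objective 18.
Maximum is 19 at (x_1,x_2)=(2,1).

19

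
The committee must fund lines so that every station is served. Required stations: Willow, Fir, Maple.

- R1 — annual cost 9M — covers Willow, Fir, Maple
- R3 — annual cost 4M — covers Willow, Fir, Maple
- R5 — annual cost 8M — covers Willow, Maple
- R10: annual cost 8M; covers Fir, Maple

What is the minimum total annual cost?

This is a weighted set-cover instance.
R3 alone covers Willow, Fir, Maple — every station.
Total annual cost: 4.
No cover costs less than 4.

4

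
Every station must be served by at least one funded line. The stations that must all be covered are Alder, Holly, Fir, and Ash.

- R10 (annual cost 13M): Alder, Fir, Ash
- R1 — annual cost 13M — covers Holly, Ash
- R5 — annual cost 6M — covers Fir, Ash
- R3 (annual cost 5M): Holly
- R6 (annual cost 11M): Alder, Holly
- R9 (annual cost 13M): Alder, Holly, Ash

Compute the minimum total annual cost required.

The greedy cost-per-new-station heuristic would pick R5, R3, and R6 for 22, but a cheaper cover exists.
Choose R5 and R6: together they cover Alder, Holly, Fir, Ash — every station.
Total annual cost: 6 + 11 = 17.
No cover costs less than 17.

17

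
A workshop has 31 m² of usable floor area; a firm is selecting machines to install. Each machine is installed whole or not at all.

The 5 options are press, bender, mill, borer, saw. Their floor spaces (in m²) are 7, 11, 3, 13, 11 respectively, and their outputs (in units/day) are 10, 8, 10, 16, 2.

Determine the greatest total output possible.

This is a 0-1 knapsack instance.
Take press, mill, and borer: floor space 7 + 3 + 13 = 23 ≤ 31, output 10 + 10 + 16 = 36.
No other feasible combination does better.

36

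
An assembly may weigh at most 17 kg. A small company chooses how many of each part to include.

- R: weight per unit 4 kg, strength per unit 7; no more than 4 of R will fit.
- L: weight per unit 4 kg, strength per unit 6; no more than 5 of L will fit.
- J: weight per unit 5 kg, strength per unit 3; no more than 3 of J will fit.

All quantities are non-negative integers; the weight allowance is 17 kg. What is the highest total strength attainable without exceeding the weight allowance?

4×R: weight 16 ≤ 17, strength 4·7 = 28.
3×R and 1×L: weight 16 ≤ 17, strength 3·7 + 1·6 = 27.
Best is 28.

28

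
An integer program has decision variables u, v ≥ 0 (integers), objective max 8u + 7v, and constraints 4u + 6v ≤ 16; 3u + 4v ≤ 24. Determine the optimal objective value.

32

(u,v)=(4,0): 4·4+6·0=16≤16, 3·4+4·0=12≤24, objective 32.
(u,v)=(3,0): 4·3+6·0=12≤16, 3·3+4·0=9≤24, objective 24.
The best lattice point is (4,0), giving 32.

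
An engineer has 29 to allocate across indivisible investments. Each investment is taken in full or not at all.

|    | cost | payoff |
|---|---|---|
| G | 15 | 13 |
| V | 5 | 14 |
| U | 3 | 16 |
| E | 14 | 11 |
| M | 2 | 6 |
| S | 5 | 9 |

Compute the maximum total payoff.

56

Allowing fractional choices, the relaxed optimum would be about 57.1, but investments are indivisible.
V + U + E + M + S: cost 5 + 3 + 14 + 2 + 5 = 29 ≤ 29, payoff 14 + 16 + 11 + 6 + 9 = 56.
V + U + E + S: cost 5 + 3 + 14 + 5 = 27 ≤ 29, payoff 14 + 16 + 11 + 9 = 50.
G + V + U + S: cost 15 + 5 + 3 + 5 = 28 ≤ 29, payoff 13 + 14 + 16 + 9 = 52.
Best is V, U, E, M, and S with total payoff 56.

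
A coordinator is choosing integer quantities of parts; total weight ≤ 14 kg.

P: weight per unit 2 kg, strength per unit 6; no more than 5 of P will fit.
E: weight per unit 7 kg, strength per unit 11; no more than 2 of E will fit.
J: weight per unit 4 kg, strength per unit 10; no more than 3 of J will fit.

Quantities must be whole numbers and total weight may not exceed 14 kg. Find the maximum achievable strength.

40

P has the best ratio (6/2); taking only P gives at most 5×6 = 30 (stopped by the supply cap of 5).
Mixing does better — 5×P and 1×J: weight 14 ≤ 14, strength 5·6 + 1·10 = 40.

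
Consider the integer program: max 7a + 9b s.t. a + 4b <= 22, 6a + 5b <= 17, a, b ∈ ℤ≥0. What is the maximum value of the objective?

(a,b)=(0,3): 1·0+4·3=12≤22, 6·0+5·3=15≤17, objective 27.
(a,b)=(1,2): 1·1+4·2=9≤22, 6·1+5·2=16≤17, objective 25.
No feasible integer point exceeds 27.

27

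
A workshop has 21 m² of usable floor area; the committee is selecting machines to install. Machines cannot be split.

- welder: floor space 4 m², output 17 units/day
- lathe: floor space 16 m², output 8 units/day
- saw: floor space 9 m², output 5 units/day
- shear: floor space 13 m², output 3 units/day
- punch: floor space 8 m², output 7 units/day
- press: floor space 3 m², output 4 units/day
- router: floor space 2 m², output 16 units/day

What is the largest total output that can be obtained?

Allowing fractional choices, the relaxed optimum would be about 46.2, but machines are indivisible.
welder + punch + router: floor space 4 + 8 + 2 = 14 ≤ 21, output 17 + 7 + 16 = 40.
welder + punch + press + router: floor space 4 + 8 + 3 + 2 = 17 ≤ 21, output 17 + 7 + 4 + 16 = 44.
welder + saw + press + router: floor space 4 + 9 + 3 + 2 = 18 ≤ 21, output 17 + 5 + 4 + 16 = 42.
Best is welder, punch, press, and router with total output 44.

44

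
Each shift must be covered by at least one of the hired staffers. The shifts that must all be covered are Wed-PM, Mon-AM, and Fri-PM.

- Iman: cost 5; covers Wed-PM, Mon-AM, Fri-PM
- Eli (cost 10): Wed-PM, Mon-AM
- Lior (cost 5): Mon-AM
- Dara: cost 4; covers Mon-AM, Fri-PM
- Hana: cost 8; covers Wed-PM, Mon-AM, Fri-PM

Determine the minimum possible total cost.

Iman alone covers Wed-PM, Mon-AM, Fri-PM — every shift.
Total cost: 5.
No cover costs less than 5.

5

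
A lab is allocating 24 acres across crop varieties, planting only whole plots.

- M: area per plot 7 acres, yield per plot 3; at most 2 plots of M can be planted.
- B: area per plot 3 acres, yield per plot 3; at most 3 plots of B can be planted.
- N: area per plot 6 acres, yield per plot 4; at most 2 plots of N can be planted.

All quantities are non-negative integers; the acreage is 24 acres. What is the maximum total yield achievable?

17

Take 3×B and 2×N: area 21 ≤ 24, yield 3·3 + 2·4 = 17.
B has the best ratio (3/3) and is taken to its limit of 3; remaining capacity is filled optimally with the others.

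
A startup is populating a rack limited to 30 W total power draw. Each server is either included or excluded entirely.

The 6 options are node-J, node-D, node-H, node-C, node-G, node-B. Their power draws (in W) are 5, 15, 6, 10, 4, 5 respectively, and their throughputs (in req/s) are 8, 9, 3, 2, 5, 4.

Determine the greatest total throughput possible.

26

Treat it as a binary knapsack problem.
Allowing fractional choices, the relaxed optimum would be about 26.5, but servers are indivisible.
node-J + node-D + node-G: power draw 5 + 15 + 4 = 24 ≤ 30, throughput 8 + 9 + 5 = 22.
node-J + node-D + node-H + node-G: power draw 5 + 15 + 6 + 4 = 30 ≤ 30, throughput 8 + 9 + 3 + 5 = 25.
node-J + node-D + node-G + node-B: power draw 5 + 15 + 4 + 5 = 29 ≤ 30, throughput 8 + 9 + 5 + 4 = 26.
Best is node-J, node-D, node-G, and node-B with total throughput 26.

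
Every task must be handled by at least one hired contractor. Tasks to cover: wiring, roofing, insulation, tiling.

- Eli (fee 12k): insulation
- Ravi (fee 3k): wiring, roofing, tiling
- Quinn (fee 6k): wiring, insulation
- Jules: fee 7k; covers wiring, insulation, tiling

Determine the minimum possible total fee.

9

Choose Ravi and Quinn: together they cover wiring, roofing, insulation, tiling — every task.
Total fee: 3 + 6 = 9.
No cover costs less than 9.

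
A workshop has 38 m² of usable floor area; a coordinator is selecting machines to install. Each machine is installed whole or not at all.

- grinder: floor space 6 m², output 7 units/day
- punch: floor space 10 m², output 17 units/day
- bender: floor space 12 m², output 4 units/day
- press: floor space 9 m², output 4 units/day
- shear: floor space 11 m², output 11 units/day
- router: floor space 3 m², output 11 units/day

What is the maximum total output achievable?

46

This is an integer program with binary decision variables.
punch + press + shear + router: floor space 10 + 9 + 11 + 3 = 33 ≤ 38, output 17 + 4 + 11 + 11 = 43.
punch + bender + shear + router: floor space 10 + 12 + 11 + 3 = 36 ≤ 38, output 17 + 4 + 11 + 11 = 43.
grinder + punch + shear + router: floor space 6 + 10 + 11 + 3 = 30 ≤ 38, output 7 + 17 + 11 + 11 = 46.
Best is grinder, punch, shear, and router with total output 46.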